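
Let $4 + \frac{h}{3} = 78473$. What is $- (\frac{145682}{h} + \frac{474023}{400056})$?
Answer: $- \frac{18874365617}{10463998088} \approx -1.8037$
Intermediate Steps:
$h = 235407$ ($h = -12 + 3 \cdot 78473 = -12 + 235419 = 235407$)
$- (\frac{145682}{h} + \frac{474023}{400056}) = - (\frac{145682}{235407} + \frac{474023}{400056}) = \left(-1\right) \frac{18874365617}{10463998088} = - \frac{18874365617}{10463998088}$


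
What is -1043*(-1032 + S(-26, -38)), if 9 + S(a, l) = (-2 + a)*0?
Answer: 1085763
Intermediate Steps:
S(a, l) = -9 (S(a, l) = -9 + (-2 + a)*0 = -9 + 0 = -9)
-1043*(-1032 + S(-26, -38)) = -1043*(-1032 - 9) = -1043*(-1041) = 1085763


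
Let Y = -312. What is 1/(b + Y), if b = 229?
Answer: -1/83 ≈ -0.012048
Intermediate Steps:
1/(b + Y) = 1/(229 - 312) = 1/(-83) = -1/83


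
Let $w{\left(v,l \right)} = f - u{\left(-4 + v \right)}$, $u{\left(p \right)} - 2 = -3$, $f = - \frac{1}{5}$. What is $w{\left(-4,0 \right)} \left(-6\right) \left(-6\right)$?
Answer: $\frac{144}{5} \approx 28.8$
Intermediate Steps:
$f = - \frac{1}{5}$ ($f = \left(-1\right) \frac{1}{5} = - \frac{1}{5} \approx -0.2$)
$u{\left(p \right)} = -1$ ($u{\left(p \right)} = 2 - 3 = -1$)
$w{\left(v,l \right)} = \frac{4}{5}$ ($w{\left(v,l \right)} = - \frac{1}{5} - -1 = - \frac{1}{5} + 1 = \frac{4}{5}$)
$w{\left(-4,0 \right)} \left(-6\right) \left(-6\right) = \frac{4}{5} \left(-6\right) \left(-6\right) = \left(- \frac{24}{5}\right) \left(-6\right) = \frac{144}{5}$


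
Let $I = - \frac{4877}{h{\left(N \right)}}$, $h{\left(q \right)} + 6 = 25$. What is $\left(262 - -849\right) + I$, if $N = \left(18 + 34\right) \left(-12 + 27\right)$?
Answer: $\frac{16232}{19} \approx 854.32$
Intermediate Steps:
$N = 780$ ($N = 52 \cdot 15 = 780$)
$h{\left(q \right)} = 19$ ($h{\left(q \right)} = -6 + 25 = 19$)
$I = - \frac{4877}{19} \approx -256.68$
$\left(262 - -849\right) + I = \left(262 - -849\right) - \frac{4877}{19} = \left(262 + 849\right) - \frac{4877}{19} = 1111 - \frac{4877}{19} = \frac{16232}{19}$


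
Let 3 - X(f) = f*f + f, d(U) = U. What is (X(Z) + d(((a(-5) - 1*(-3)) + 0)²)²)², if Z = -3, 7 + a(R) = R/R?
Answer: 6084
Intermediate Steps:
a(R) = -6 (a(R) = -7 + R/R = -7 + 1 = -6)
X(f) = 3 - f - f² (X(f) = 3 - (f*f + f) = 3 - (f² + f) = 3 - (f + f²) = 3 + (-f - f²) = 3 - f - f²)
(X(Z) + d(((a(-5) - 1*(-3)) + 0)²)²)² = ((3 - 1*(-3) - 1*(-3)²) + (((-6 - 1*(-3)) + 0)²)²)² = ((3 + 3 - 1*9) + (((-6 + 3) + 0)²)²)² = ((3 + 3 - 9) + ((-3 + 0)²)²)² = (-3 + ((-3)²)²)² = (-3 + 9²)² = (-3 + 81)² = 78² = 6084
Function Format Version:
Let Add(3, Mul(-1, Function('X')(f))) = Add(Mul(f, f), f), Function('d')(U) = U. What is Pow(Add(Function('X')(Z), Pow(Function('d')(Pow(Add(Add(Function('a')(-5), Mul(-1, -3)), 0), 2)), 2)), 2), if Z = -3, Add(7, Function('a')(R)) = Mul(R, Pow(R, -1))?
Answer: 6084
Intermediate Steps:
Function('a')(R) = -6 (Function('a')(R) = Add(-7, Mul(R, Pow(R, -1))) = Add(-7, 1) = -6)
Function('X')(f) = Add(3, Mul(-1, f), Mul(-1, Pow(f, 2))) (Function('X')(f) = Add(3, Mul(-1, Add(Mul(f, f), f))) = Add(3, Mul(-1, Add(Pow(f, 2), f))) = Add(3, Mul(-1, Add(f, Pow(f, 2)))) = Add(3, Add(Mul(-1, f), Mul(-1, Pow(f, 2)))) = Add(3, Mul(-1, f), Mul(-1, Pow(f, 2))))
Pow(Add(Function('X')(Z), Pow(Function('d')(Pow(Add(Add(Function('a')(-5), Mul(-1, -3)), 0), 2)), 2)), 2) = Pow(Add(Add(3, Mul(-1, -3), Mul(-1, Pow(-3, 2))), Pow(Pow(Add(Add(-6, Mul(-1, -3)), 0), 2), 2)), 2) = Pow(Add(Add(3, 3, Mul(-1, 9)), Pow(Pow(Add(Add(-6, 3), 0), 2), 2)), 2) = Pow(Add(Add(3, 3, -9), Pow(Pow(Add(-3, 0), 2), 2)), 2) = Pow(Add(-3, Pow(Pow(-3, 2), 2)), 2) = Pow(Add(-3, Pow(9, 2)), 2) = Pow(Add(-3, 81), 2) = Pow(78, 2) = 6084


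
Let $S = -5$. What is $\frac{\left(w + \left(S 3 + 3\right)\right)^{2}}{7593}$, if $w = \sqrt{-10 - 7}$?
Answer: $\frac{\left(12 - i \sqrt{17}\right)^{2}}{7593} \approx 0.016726 - 0.013032 i$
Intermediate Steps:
$w = i \sqrt{17}$ ($w = \sqrt{-17} = i \sqrt{17} \approx 4.1231 i$)
$\frac{\left(w + \left(S 3 + 3\right)\right)^{2}}{7593} = \frac{\left(i \sqrt{17} + \left(\left(-5\right) 3 + 3\right)\right)^{2}}{7593} = \left(i \sqrt{17} + \left(-15 + 3\right)\right)^{2} \cdot \frac{1}{7593} = \left(i \sqrt{17} - 12\right)^{2} \cdot \frac{1}{7593} = \left(-12 + i \sqrt{17}\right)^{2} \cdot \frac{1}{7593} = \frac{\left(-12 + i \sqrt{17}\right)^{2}}{7593}$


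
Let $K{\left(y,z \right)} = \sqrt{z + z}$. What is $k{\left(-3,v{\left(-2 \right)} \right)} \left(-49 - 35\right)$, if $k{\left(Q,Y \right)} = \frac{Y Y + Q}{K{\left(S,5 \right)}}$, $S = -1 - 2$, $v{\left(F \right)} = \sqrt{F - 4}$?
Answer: $\frac{378 \sqrt{10}}{5} \approx 239.07$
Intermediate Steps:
$v{\left(F \right)} = \sqrt{-4 + F}$
$S = -3$ ($S = -1 - 2 = -3$)
$K{\left(y,z \right)} = \sqrt{2} \sqrt{z}$ ($K{\left(y,z \right)} = \sqrt{2 z} = \sqrt{2} \sqrt{z}$)
$k{\left(Q,Y \right)} = \frac{\sqrt{10} \left(Q + Y^{2}\right)}{10}$ ($k{\left(Q,Y \right)} = \frac{Y Y + Q}{\sqrt{2} \sqrt{5}} = \frac{Y^{2} + Q}{\sqrt{10}} = \left(Q + Y^{2}\right) \frac{\sqrt{10}}{10} = \frac{\sqrt{10} \left(Q + Y^{2}\right)}{10}$)
$k{\left(-3,v{\left(-2 \right)} \right)} \left(-49 - 35\right) = \frac{\sqrt{10} \left(-3 + \left(\sqrt{-4 - 2}\right)^{2}\right)}{10} \left(-49 - 35\right) = \frac{\sqrt{10} \left(-3 + \left(\sqrt{-6}\right)^{2}\right)}{10} \left(-84\right) = \frac{\sqrt{10} \left(-3 + \left(i \sqrt{6}\right)^{2}\right)}{10} \left(-84\right) = \frac{\sqrt{10} \left(-3 - 6\right)}{10} \left(-84\right) = \frac{1}{10} \sqrt{10} \left(-9\right) \left(-84\right) = - \frac{9 \sqrt{10}}{10} \left(-84\right) = \frac{378 \sqrt{10}}{5}$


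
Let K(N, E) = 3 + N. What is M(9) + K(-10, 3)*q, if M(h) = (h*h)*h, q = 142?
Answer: -265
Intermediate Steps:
M(h) = h**3 (M(h) = h**2*h = h**3)
M(9) + K(-10, 3)*q = 9**3 + (3 - 10)*142 = 729 - 7*142 = 729 - 994 = -265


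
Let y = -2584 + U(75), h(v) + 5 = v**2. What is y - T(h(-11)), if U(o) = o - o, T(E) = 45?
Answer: -2629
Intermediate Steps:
h(v) = -5 + v**2
U(o) = 0
y = -2584 (y = -2584 + 0 = -2584)
y - T(h(-11)) = -2584 - 1*45 = -2584 - 45 = -2629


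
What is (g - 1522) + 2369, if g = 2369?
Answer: 3216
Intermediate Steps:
(g - 1522) + 2369 = (2369 - 1522) + 2369 = 847 + 2369 = 3216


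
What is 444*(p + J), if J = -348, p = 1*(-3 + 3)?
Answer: -154512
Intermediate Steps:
p = 0 (p = 1*0 = 0)
444*(p + J) = 444*(0 - 348) = 444*(-348) = -154512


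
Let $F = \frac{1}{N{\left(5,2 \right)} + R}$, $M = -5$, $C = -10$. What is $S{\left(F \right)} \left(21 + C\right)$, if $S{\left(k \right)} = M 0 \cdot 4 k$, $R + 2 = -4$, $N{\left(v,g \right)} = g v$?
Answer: $0$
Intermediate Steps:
$R = -6$ ($R = -2 - 4 = -6$)
$F = \frac{1}{4}$ ($F = \frac{1}{2 \cdot 5 - 6} = \frac{1}{10 - 6} = \frac{1}{4} \approx 0.25$)
$S{\left(k \right)} = 0$ ($S{\left(k \right)} = - 5 \cdot 0 \cdot 4 k = \left(-5\right) 0 k = 0 k = 0$)
$S{\left(F \right)} \left(21 + C\right) = 0 \left(21 - 10\right) = 0 \cdot 11 = 0$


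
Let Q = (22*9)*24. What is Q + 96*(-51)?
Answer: -144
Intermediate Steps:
Q = 4752 (Q = 198*24 = 4752)
Q + 96*(-51) = 4752 + 96*(-51) = 4752 - 4896 = -144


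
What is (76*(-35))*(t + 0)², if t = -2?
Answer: -10640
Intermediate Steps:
(76*(-35))*(t + 0)² = (76*(-35))*(-2 + 0)² = -2660*(-2)² = -2660*4 = -10640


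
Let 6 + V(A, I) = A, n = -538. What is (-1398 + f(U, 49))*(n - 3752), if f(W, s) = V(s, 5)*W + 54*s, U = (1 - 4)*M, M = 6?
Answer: -2033460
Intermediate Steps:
V(A, I) = -6 + A
U = -18 (U = (1 - 4)*6 = -3*6 = -18)
f(W, s) = 54*s + W*(-6 + s) (f(W, s) = (-6 + s)*W + 54*s = W*(-6 + s) + 54*s = 54*s + W*(-6 + s))
(-1398 + f(U, 49))*(n - 3752) = (-1398 + (54*49 - 18*(-6 + 49)))*(-538 - 3752) = (-1398 + (2646 - 18*43))*(-4290) = (-1398 + (2646 - 774))*(-4290) = (-1398 + 1872)*(-4290) = 474*(-4290) = -2033460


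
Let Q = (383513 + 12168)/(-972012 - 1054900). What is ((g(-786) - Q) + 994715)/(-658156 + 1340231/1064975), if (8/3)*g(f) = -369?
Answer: -2146904073788549675/1420699806262026528 ≈ -1.5112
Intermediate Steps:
g(f) = -1107/8 (g(f) = (3/8)*(-369) = -1107/8)
Q = -395681/2026912 (Q = 395681/(-2026912) = 395681*(-1/2026912) = -395681/2026912 ≈ -0.19521)
((g(-786) - Q) + 994715)/(-658156 + 1340231/1064975) = ((-1107/8 - 1*(-395681/2026912)) + 994715)/(-658156 + 1340231/1064975) = ((-1107/8 + 395681/2026912) + 994715)/(-658156 + 1340231*(1/1064975)) = (-280078267/2026912 + 994715)/(-658156 + 1340231/1064975) = 2015919691813/(2026912*(-700918345869/1064975)) = (2015919691813/2026912)*(-1064975/700918345869) = -2146904073788549675/1420699806262026528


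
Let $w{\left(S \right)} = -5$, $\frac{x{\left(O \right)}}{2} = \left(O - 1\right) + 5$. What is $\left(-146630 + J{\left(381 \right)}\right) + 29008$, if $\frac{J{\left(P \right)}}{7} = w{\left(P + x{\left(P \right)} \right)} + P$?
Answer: $-114990$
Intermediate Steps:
$x{\left(O \right)} = 8 + 2 O$ ($x{\left(O \right)} = 2 \left(\left(O - 1\right) + 5\right) = 2 \left(\left(-1 + O\right) + 5\right) = 2 \left(4 + O\right) = 8 + 2 O$)
$J{\left(P \right)} = -35 + 7 P$ ($J{\left(P \right)} = 7 \left(-5 + P\right) = -35 + 7 P$)
$\left(-146630 + J{\left(381 \right)}\right) + 29008 = \left(-146630 + \left(-35 + 7 \cdot 381\right)\right) + 29008 = \left(-146630 + \left(-35 + 2667\right)\right) + 29008 = \left(-146630 + 2632\right) + 29008 = -143998 + 29008 = -114990$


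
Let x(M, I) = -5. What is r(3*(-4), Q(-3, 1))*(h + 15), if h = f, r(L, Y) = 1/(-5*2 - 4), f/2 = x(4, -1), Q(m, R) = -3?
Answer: -5/14 ≈ -0.35714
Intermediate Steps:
f = -10 (f = 2*(-5) = -10)
r(L, Y) = -1/14 (r(L, Y) = 1/(-10 - 4) = 1/(-14) = -1/14)
h = -10
r(3*(-4), Q(-3, 1))*(h + 15) = -(-10 + 15)/14 = -1/14*5 = -5/14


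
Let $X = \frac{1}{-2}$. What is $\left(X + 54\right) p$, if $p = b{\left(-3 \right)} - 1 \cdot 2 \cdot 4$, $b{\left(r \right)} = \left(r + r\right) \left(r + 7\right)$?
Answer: $-1712$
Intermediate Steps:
$b{\left(r \right)} = 2 r \left(7 + r\right)$
$X = - \frac{1}{2} \approx -0.5$
$p = -32$ ($p = 2 \left(-3\right) \left(7 - 3\right) - 1 \cdot 2 \cdot 4 = 2 \left(-3\right) 4 - 2 \cdot 4 = -24 - 8 = -32$)
$\left(X + 54\right) p = \left(- \frac{1}{2} + 54\right) \left(-32\right) = \frac{107}{2} \left(-32\right) = -1712$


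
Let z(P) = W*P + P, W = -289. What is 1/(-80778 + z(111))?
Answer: -1/112746 ≈ -8.8695e-6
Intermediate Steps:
z(P) = -288*P (z(P) = -289*P + P = -288*P)
1/(-80778 + z(111)) = 1/(-80778 - 288*111) = 1/(-80778 - 31968) = 1/(-112746) = -1/112746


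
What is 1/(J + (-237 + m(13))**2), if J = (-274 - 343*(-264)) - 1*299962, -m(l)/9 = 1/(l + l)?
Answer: -676/103665143 ≈ -6.5210e-6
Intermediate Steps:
m(l) = -9/(2*l) (m(l) = -9/(l + l) = -9*1/(2*l) = -9/(2*l))
J = -209684 (J = (-274 + 90552) - 299962 = 90278 - 299962 = -209684)
1/(J + (-237 + m(13))**2) = 1/(-209684 + (-237 - 9/2/13)**2) = 1/(-209684 + (-237 - 9/2*1/13)**2) = 1/(-209684 + (-237 - 9/26)**2) = 1/(-209684 + (-6171/26)**2) = 1/(-209684 + 38081241/676) = 1/(-103665143/676) = -676/103665143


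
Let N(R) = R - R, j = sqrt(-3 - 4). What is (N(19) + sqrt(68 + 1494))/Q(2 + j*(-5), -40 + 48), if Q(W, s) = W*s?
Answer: sqrt(1562)/716 + 5*I*sqrt(10934)/1432 ≈ 0.055199 + 0.3651*I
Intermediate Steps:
j = I*sqrt(7) (j = sqrt(-7) = I*sqrt(7) ≈ 2.6458*I)
N(R) = 0
(N(19) + sqrt(68 + 1494))/Q(2 + j*(-5), -40 + 48) = (0 + sqrt(68 + 1494))/(((2 + (I*sqrt(7))*(-5))*(-40 + 48))) = (0 + sqrt(1562))/(((2 - 5*I*sqrt(7))*8)) = sqrt(1562)/(16 - 40*I*sqrt(7))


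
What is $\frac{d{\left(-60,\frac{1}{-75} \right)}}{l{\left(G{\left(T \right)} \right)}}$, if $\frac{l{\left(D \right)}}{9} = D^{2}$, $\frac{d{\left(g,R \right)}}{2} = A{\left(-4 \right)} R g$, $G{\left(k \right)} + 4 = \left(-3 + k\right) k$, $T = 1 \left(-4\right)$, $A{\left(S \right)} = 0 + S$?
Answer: $- \frac{1}{810} \approx -0.0012346$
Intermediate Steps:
$A{\left(S \right)} = S$
$T = -4$
$G{\left(k \right)} = -4 + k \left(-3 + k\right)$ ($G{\left(k \right)} = -4 + \left(-3 + k\right) k = -4 + k \left(-3 + k\right)$)
$d{\left(g,R \right)} = - 8 R g$ ($d{\left(g,R \right)} = 2 \left(- 4 R g\right) = - 8 R g$)
$l{\left(D \right)} = 9 D^{2}$
$\frac{d{\left(-60,\frac{1}{-75} \right)}}{l{\left(G{\left(T \right)} \right)}} = \frac{\left(-8\right) \frac{1}{-75} \left(-60\right)}{9 \left(-4 + \left(-4\right)^{2} - -12\right)^{2}} = \frac{\left(-8\right) \left(- \frac{1}{75}\right) \left(-60\right)}{9 \left(-4 + 16 + 12\right)^{2}} = - \frac{32}{5 \cdot 9 \cdot 24^{2}} = - \frac{32}{5 \cdot 9 \cdot 576} = - \frac{32}{5 \cdot 5184} = \left(- \frac{32}{5}\right) \frac{1}{5184} = - \frac{1}{810}$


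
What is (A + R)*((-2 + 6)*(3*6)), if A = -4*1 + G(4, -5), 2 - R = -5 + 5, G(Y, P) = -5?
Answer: -504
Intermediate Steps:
R = 2 (R = 2 - (-5 + 5) = 2 - 1*0 = 2 + 0 = 2)
A = -9 (A = -4*1 - 5 = -4 - 5 = -9)
(A + R)*((-2 + 6)*(3*6)) = (-9 + 2)*((-2 + 6)*(3*6)) = -28*18 = -7*72 = -504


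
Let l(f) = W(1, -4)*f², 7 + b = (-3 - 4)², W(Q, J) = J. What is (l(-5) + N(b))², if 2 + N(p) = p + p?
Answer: 324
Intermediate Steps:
b = 42 (b = -7 + (-3 - 4)² = -7 + (-7)² = -7 + 49 = 42)
N(p) = -2 + 2*p (N(p) = -2 + (p + p) = -2 + 2*p)
l(f) = -4*f²
(l(-5) + N(b))² = (-4*(-5)² + (-2 + 2*42))² = (-4*25 + (-2 + 84))² = (-100 + 82)² = (-18)² = 324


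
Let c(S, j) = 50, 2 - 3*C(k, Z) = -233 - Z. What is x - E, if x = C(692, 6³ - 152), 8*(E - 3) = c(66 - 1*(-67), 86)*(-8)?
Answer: 440/3 ≈ 146.67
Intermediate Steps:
C(k, Z) = 235/3 + Z/3 (C(k, Z) = ⅔ - (-233 - Z)/3 = ⅔ + (233/3 + Z/3) = 235/3 + Z/3)
E = -47 (E = 3 + (50*(-8))/8 = 3 + (⅛)*(-400) = 3 - 50 = -47)
x = 299/3 (x = 235/3 + (6³ - 152)/3 = 235/3 + (216 - 152)/3 = 235/3 + (⅓)*64 = 235/3 + 64/3 = 299/3 ≈ 99.667)
x - E = 299/3 - 1*(-47) = 299/3 + 47 = 440/3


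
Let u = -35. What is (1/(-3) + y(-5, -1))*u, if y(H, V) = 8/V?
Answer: 875/3 ≈ 291.67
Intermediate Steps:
(1/(-3) + y(-5, -1))*u = (1/(-3) + 8/(-1))*(-35) = (-1/3 + 8*(-1))*(-35) = (-1/3 - 8)*(-35) = -25/3*(-35) = 875/3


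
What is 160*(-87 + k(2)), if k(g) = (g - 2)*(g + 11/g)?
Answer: -13920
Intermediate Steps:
k(g) = (-2 + g)*(g + 11/g)
160*(-87 + k(2)) = 160*(-87 + (11 + 2² - 22/2 - 2*2)) = 160*(-87 + (11 + 4 - 22*½ - 4)) = 160*(-87 + (11 + 4 - 11 - 4)) = 160*(-87 + 0) = 160*(-87) = -13920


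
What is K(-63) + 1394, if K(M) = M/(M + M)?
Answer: 2789/2 ≈ 1394.5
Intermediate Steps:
K(M) = ½ (K(M) = M/((2*M)) = M*(1/(2*M)) = ½)
K(-63) + 1394 = ½ + 1394 = 2789/2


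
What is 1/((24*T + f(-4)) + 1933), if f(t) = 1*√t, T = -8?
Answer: 1741/3031085 - 2*I/3031085 ≈ 0.00057438 - 6.5983e-7*I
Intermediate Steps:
f(t) = √t
1/((24*T + f(-4)) + 1933) = 1/((24*(-8) + √(-4)) + 1933) = 1/((-192 + 2*I) + 1933) = 1/(1741 + 2*I) = (1741 - 2*I)/3031085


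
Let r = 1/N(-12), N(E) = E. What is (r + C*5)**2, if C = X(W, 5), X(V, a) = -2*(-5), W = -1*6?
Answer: 358801/144 ≈ 2491.7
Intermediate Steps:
W = -6
X(V, a) = 10
C = 10
r = -1/12 (r = 1/(-12) = -1/12 ≈ -0.083333)
(r + C*5)**2 = (-1/12 + 10*5)**2 = (-1/12 + 50)**2 = (599/12)**2 = 358801/144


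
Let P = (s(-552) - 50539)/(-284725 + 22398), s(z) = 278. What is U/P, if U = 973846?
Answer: 255466099642/50261 ≈ 5.0828e+6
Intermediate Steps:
P = 50261/262327 (P = (278 - 50539)/(-284725 + 22398) = -50261/(-262327) = -50261*(-1/262327) = 50261/262327 ≈ 0.19160)
U/P = 973846/(50261/262327) = 973846*(262327/50261) = 255466099642/50261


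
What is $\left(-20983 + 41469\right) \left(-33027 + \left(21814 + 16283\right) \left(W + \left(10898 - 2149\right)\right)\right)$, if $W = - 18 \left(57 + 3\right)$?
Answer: $5984633892876$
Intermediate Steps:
$W = -1080$ ($W = \left(-18\right) 60 = -1080$)
$\left(-20983 + 41469\right) \left(-33027 + \left(21814 + 16283\right) \left(W + \left(10898 - 2149\right)\right)\right) = \left(-20983 + 41469\right) \left(-33027 + \left(21814 + 16283\right) \left(-1080 + \left(10898 - 2149\right)\right)\right) = 20486 \left(-33027 + 38097 \left(-1080 + 8749\right)\right) = 20486 \left(-33027 + 38097 \cdot 7669\right) = 20486 \left(-33027 + 292165893\right) = 20486 \cdot 292132866 = 5984633892876$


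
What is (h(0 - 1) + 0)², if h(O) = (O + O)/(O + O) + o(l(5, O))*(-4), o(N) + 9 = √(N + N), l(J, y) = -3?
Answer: 1273 - 296*I*√6 ≈ 1273.0 - 725.05*I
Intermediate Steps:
o(N) = -9 + √2*√N (o(N) = -9 + √(N + N) = -9 + √(2*N) = -9 + √2*√N)
h(O) = 37 - 4*I*√6 (h(O) = (O + O)/(O + O) + (-9 + √2*√(-3))*(-4) = (2*O)/((2*O)) + (-9 + √2*(I*√3))*(-4) = (2*O)*(1/(2*O)) + (-9 + I*√6)*(-4) = 1 + (36 - 4*I*√6) = 37 - 4*I*√6)
(h(0 - 1) + 0)² = ((37 - 4*I*√6) + 0)² = (37 - 4*I*√6)²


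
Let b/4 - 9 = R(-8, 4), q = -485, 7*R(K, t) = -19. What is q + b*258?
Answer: 42013/7 ≈ 6001.9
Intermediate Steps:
R(K, t) = -19/7 (R(K, t) = (⅐)*(-19) = -19/7)
b = 176/7 (b = 36 + 4*(-19/7) = 36 - 76/7 = 176/7 ≈ 25.143)
q + b*258 = -485 + (176/7)*258 = -485 + 45408/7 = 42013/7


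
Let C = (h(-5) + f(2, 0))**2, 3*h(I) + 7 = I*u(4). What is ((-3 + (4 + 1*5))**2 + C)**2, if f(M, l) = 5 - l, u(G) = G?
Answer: 2704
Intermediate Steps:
h(I) = -7/3 + 4*I/3 (h(I) = -7/3 + (I*4)/3 = -7/3 + (4*I)/3 = -7/3 + 4*I/3)
C = 16 (C = ((-7/3 + (4/3)*(-5)) + (5 - 1*0))**2 = ((-7/3 - 20/3) + (5 + 0))**2 = (-9 + 5)**2 = (-4)**2 = 16)
((-3 + (4 + 1*5))**2 + C)**2 = ((-3 + (4 + 1*5))**2 + 16)**2 = ((-3 + (4 + 5))**2 + 16)**2 = ((-3 + 9)**2 + 16)**2 = (6**2 + 16)**2 = (36 + 16)**2 = 52**2 = 2704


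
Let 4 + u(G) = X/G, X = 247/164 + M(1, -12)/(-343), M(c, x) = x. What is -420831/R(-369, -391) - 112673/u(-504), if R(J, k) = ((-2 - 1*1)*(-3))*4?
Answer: 7470859874297/453962884 ≈ 16457.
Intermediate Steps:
X = 86689/56252 (X = 247/164 - 12/(-343) = 247*(1/164) - 12*(-1/343) = 247/164 + 12/343 = 86689/56252 ≈ 1.5411)
u(G) = -4 + 86689/(56252*G)
R(J, k) = 36 (R(J, k) = ((-2 - 1)*(-3))*4 = -3*(-3)*4 = 9*4 = 36)
-420831/R(-369, -391) - 112673/u(-504) = -420831/36 - 112673/(-4 + (86689/56252)/(-504)) = -420831*1/36 - 112673/(-4 + (86689/56252)*(-1/504)) = -46759/4 - 112673/(-4 - 86689/28351008) = -46759/4 - 112673/(-113490721/28351008) = -46759/4 - 112673*(-28351008/113490721) = -46759/4 + 3194393124384/113490721 = 7470859874297/453962884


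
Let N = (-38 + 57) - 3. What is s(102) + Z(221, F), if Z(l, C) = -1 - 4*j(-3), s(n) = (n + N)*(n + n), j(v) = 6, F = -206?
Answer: 24047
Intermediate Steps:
N = 16 (N = 19 - 3 = 16)
s(n) = 2*n*(16 + n) (s(n) = (n + 16)*(n + n) = (16 + n)*(2*n) = 2*n*(16 + n))
Z(l, C) = -25 (Z(l, C) = -1 - 4*6 = -1 - 24 = -25)
s(102) + Z(221, F) = 2*102*(16 + 102) - 25 = 2*102*118 - 25 = 24072 - 25 = 24047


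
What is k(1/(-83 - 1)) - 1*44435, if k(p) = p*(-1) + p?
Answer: -44435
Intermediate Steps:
k(p) = 0 (k(p) = -p + p = 0)
k(1/(-83 - 1)) - 1*44435 = 0 - 1*44435 = 0 - 44435 = -44435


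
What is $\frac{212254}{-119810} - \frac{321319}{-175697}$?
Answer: $\frac{602419176}{10525128785} \approx 0.057236$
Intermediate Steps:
$\frac{212254}{-119810} - \frac{321319}{-175697} = 212254 \left(- \frac{1}{119810}\right) - - \frac{321319}{175697} = - \frac{106127}{59905} + \frac{321319}{175697} = \frac{602419176}{10525128785}$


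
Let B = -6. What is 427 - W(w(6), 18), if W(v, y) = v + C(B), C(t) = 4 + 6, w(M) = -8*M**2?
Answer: 705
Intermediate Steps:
C(t) = 10
W(v, y) = 10 + v (W(v, y) = v + 10 = 10 + v)
427 - W(w(6), 18) = 427 - (10 - 8*6**2) = 427 - (10 - 8*36) = 427 - (10 - 288) = 427 - 1*(-278) = 427 + 278 = 705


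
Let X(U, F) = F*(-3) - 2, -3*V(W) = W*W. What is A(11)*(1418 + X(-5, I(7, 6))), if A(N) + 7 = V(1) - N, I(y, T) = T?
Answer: -25630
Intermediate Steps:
V(W) = -W**2/3 (V(W) = -W*W/3 = -W**2/3)
A(N) = -22/3 - N (A(N) = -7 + (-1/3*1**2 - N) = -7 + (-1/3*1 - N) = -7 + (-1/3 - N) = -22/3 - N)
X(U, F) = -2 - 3*F (X(U, F) = -3*F - 2 = -2 - 3*F)
A(11)*(1418 + X(-5, I(7, 6))) = (-22/3 - 1*11)*(1418 + (-2 - 3*6)) = (-22/3 - 11)*(1418 + (-2 - 18)) = -55*(1418 - 20)/3 = -55/3*1398 = -25630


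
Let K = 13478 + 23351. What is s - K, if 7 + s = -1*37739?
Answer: -74575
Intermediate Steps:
s = -37746 (s = -7 - 1*37739 = -7 - 37739 = -37746)
K = 36829
s - K = -37746 - 1*36829 = -37746 - 36829 = -74575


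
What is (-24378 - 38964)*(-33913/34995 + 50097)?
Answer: -37015177250628/11665 ≈ -3.1732e+9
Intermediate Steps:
(-24378 - 38964)*(-33913/34995 + 50097) = -63342*(-33913*1/34995 + 50097) = -63342*(-33913/34995 + 50097) = -63342*1753110602/34995 = -37015177250628/11665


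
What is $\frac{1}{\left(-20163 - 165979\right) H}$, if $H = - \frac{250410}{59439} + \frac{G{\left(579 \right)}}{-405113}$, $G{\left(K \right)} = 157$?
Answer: $\frac{8026503869}{6294930192456642} \approx 1.2751 \cdot 10^{-6}$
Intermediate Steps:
$H = - \frac{33817892751}{8026503869}$ ($H = - \frac{250410}{59439} + \frac{157}{-405113} = \left(-250410\right) \frac{1}{59439} + 157 \left(- \frac{1}{405113}\right) = - \frac{83470}{19813} - \frac{157}{405113} = - \frac{33817892751}{8026503869} \approx -4.2133$)
$\frac{1}{\left(-20163 - 165979\right) H} = \frac{1}{\left(-20163 - 165979\right) \left(- \frac{33817892751}{8026503869}\right)} = \frac{1}{-186142} \left(- \frac{8026503869}{33817892751}\right) = \left(- \frac{1}{186142}\right) \left(- \frac{8026503869}{33817892751}\right) = \frac{8026503869}{6294930192456642}$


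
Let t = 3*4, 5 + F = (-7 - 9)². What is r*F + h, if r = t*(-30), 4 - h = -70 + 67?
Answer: -90353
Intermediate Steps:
F = 251 (F = -5 + (-7 - 9)² = -5 + (-16)² = -5 + 256 = 251)
t = 12
h = 7 (h = 4 - (-70 + 67) = 4 - 1*(-3) = 4 + 3 = 7)
r = -360 (r = 12*(-30) = -360)
r*F + h = -360*251 + 7 = -90360 + 7 = -90353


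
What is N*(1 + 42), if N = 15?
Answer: 645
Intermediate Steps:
N*(1 + 42) = 15*(1 + 42) = 15*43 = 645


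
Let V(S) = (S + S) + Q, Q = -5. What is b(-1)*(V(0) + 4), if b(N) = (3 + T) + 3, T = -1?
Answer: -5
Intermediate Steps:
b(N) = 5 (b(N) = (3 - 1) + 3 = 2 + 3 = 5)
V(S) = -5 + 2*S (V(S) = (S + S) - 5 = 2*S - 5 = -5 + 2*S)
b(-1)*(V(0) + 4) = 5*((-5 + 2*0) + 4) = 5*((-5 + 0) + 4) = 5*(-5 + 4) = 5*(-1) = -5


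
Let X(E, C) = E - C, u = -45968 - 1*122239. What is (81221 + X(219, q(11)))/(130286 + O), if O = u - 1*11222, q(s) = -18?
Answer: -81458/49143 ≈ -1.6576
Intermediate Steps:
u = -168207 (u = -45968 - 122239 = -168207)
O = -179429 (O = -168207 - 1*11222 = -168207 - 11222 = -179429)
(81221 + X(219, q(11)))/(130286 + O) = (81221 + (219 - 1*(-18)))/(130286 - 179429) = (81221 + (219 + 18))/(-49143) = (81221 + 237)*(-1/49143) = 81458*(-1/49143) = -81458/49143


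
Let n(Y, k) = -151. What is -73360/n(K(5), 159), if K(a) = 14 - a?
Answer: 73360/151 ≈ 485.83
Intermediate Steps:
-73360/n(K(5), 159) = -73360/(-151) = -73360*(-1/151) = 73360/151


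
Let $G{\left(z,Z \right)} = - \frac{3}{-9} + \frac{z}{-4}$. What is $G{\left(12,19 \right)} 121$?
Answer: $- \frac{968}{3} \approx -322.67$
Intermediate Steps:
$G{\left(z,Z \right)} = \frac{1}{3} - \frac{z}{4}$ ($G{\left(z,Z \right)} = \left(-3\right) \left(- \frac{1}{9}\right) + z \left(- \frac{1}{4}\right) = \frac{1}{3} - \frac{z}{4}$)
$G{\left(12,19 \right)} 121 = \left(\frac{1}{3} - 3\right) 121 = \left(- \frac{8}{3}\right) 121 = - \frac{968}{3}$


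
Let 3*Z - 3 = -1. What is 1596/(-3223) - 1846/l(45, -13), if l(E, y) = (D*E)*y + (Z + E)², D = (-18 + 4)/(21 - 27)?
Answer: -31947693/10448966 ≈ -3.0575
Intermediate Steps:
Z = ⅔ (Z = 1 + (⅓)*(-1) = 1 - ⅓ = ⅔ ≈ 0.66667)
D = 7/3 (D = -14/(-6) = -14*(-⅙) = 7/3 ≈ 2.3333)
l(E, y) = (⅔ + E)² + 7*E*y/3 (l(E, y) = (7*E/3)*y + (⅔ + E)² = 7*E*y/3 + (⅔ + E)² = (⅔ + E)² + 7*E*y/3)
1596/(-3223) - 1846/l(45, -13) = 1596/(-3223) - 1846/((2 + 3*45)²/9 + (7/3)*45*(-13)) = 1596*(-1/3223) - 1846/((2 + 135)²/9 - 1365) = -1596/3223 - 1846/((⅑)*137² - 1365) = -1596/3223 - 1846/((⅑)*18769 - 1365) = -1596/3223 - 1846/(18769/9 - 1365) = -1596/3223 - 1846/6484/9 = -1596/3223 - 1846*9/6484 = -1596/3223 - 8307/3242 = -31947693/10448966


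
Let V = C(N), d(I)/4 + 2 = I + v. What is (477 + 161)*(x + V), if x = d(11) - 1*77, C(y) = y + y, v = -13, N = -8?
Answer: -69542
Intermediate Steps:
d(I) = -60 + 4*I (d(I) = -8 + 4*(I - 13) = -8 + 4*(-13 + I) = -8 + (-52 + 4*I) = -60 + 4*I)
C(y) = 2*y
V = -16 (V = 2*(-8) = -16)
x = -93 (x = (-60 + 4*11) - 1*77 = (-60 + 44) - 77 = -16 - 77 = -93)
(477 + 161)*(x + V) = (477 + 161)*(-93 - 16) = 638*(-109) = -69542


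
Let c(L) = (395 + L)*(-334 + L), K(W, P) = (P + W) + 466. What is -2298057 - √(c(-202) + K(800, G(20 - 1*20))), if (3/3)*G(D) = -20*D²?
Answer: -2298057 - I*√102182 ≈ -2.2981e+6 - 319.66*I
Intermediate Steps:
G(D) = -20*D²
K(W, P) = 466 + P + W
c(L) = (-334 + L)*(395 + L)
-2298057 - √(c(-202) + K(800, G(20 - 1*20))) = -2298057 - √((-131930 + (-202)² + 61*(-202)) + (466 - 20*(20 - 1*20)² + 800)) = -2298057 - √((-131930 + 40804 - 12322) + (466 - 20*(20 - 20)² + 800)) = -2298057 - √(-103448 + (466 - 20*0² + 800)) = -2298057 - √(-103448 + (466 - 20*0 + 800)) = -2298057 - √(-103448 + (466 + 0 + 800)) = -2298057 - √(-103448 + 1266) = -2298057 - √(-102182) = -2298057 - I*√102182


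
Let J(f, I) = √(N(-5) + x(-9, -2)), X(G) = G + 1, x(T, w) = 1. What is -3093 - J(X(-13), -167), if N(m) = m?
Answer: -3093 - 2*I ≈ -3093.0 - 2.0*I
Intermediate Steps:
X(G) = 1 + G
J(f, I) = 2*I (J(f, I) = √(-5 + 1) = √(-4) = 2*I)
-3093 - J(X(-13), -167) = -3093 - 2*I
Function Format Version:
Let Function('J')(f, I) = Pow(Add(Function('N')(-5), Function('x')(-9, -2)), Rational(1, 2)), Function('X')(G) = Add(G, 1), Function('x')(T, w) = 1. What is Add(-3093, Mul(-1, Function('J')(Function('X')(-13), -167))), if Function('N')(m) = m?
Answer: Add(-3093, Mul(-2, I)) ≈ Add(-3093.0, Mul(-2.0000, I))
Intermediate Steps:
Function('X')(G) = Add(1, G)
Function('J')(f, I) = Mul(2, I) (Function('J')(f, I) = Pow(Add(-5, 1), Rational(1, 2)) = Pow(-4, Rational(1, 2)) = Mul(2, I))
Add(-3093, Mul(-1, Function('J')(Function('X')(-13), -167))) = Add(-3093, Mul(-1, Mul(2, I))) = Add(-3093, Mul(-2, I))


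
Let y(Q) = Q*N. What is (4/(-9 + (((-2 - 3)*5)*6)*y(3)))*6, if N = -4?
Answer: 8/597 ≈ 0.013400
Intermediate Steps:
y(Q) = -4*Q (y(Q) = Q*(-4) = -4*Q)
(4/(-9 + (((-2 - 3)*5)*6)*y(3)))*6 = (4/(-9 + (((-2 - 3)*5)*6)*(-4*3)))*6 = (4/(-9 + (-5*5*6)*(-12)))*6 = (4/(-9 - 25*6*(-12)))*6 = (4/(-9 - 150*(-12)))*6 = (4/(-9 + 1800))*6 = (4/1791)*6 = 8/597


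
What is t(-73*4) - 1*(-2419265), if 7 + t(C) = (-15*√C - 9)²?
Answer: 2353639 + 540*I*√73 ≈ 2.3536e+6 + 4613.8*I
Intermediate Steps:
t(C) = -7 + (-9 - 15*√C)² (t(C) = -7 + (-15*√C - 9)² = -7 + (-9 - 15*√C)²)
t(-73*4) - 1*(-2419265) = (74 + 225*(-73*4) + 270*√(-73*4)) - 1*(-2419265) = (74 + 225*(-292) + 270*√(-292)) + 2419265 = (74 - 65700 + 270*(2*I*√73)) + 2419265 = (74 - 65700 + 540*I*√73) + 2419265 = (-65626 + 540*I*√73) + 2419265 = 2353639 + 540*I*√73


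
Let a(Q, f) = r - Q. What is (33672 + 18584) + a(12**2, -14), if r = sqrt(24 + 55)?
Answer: 52112 + sqrt(79) ≈ 52121.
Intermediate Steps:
r = sqrt(79) ≈ 8.8882
a(Q, f) = sqrt(79) - Q
(33672 + 18584) + a(12**2, -14) = (33672 + 18584) + (sqrt(79) - 1*12**2) = 52256 + (sqrt(79) - 1*144) = 52256 + (sqrt(79) - 144) = 52256 + (-144 + sqrt(79)) = 52112 + sqrt(79)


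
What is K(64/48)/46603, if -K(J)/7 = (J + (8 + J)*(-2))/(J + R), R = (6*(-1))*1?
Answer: -26/46603 ≈ -0.00055790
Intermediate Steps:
R = -6 (R = -6*1 = -6)
K(J) = -7*(-16 - J)/(-6 + J) (K(J) = -7*(J + (8 + J)*(-2))/(J - 6) = -7*(J + (-16 - 2*J))/(-6 + J) = -7*(-16 - J)/(-6 + J))
K(64/48)/46603 = (7*(16 + 64/48)/(-6 + 64/48))/46603 = (7*(16 + 64*(1/48))/(-6 + 64*(1/48)))*(1/46603) = (7*(16 + 4/3)/(-6 + 4/3))*(1/46603) = (7*(52/3)/(-14/3))*(1/46603) = (7*(-3/14)*(52/3))*(1/46603) = -26*1/46603 = -26/46603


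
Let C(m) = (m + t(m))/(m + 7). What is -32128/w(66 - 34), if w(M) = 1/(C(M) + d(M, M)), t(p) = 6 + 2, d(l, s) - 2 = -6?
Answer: 3726848/39 ≈ 95560.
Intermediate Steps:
d(l, s) = -4 (d(l, s) = 2 - 6 = -4)
t(p) = 8
C(m) = (8 + m)/(7 + m) (C(m) = (m + 8)/(m + 7) = (8 + m)/(7 + m))
w(M) = 1/(-4 + (8 + M)/(7 + M)) (w(M) = 1/((8 + M)/(7 + M) - 4) = 1/(-4 + (8 + M)/(7 + M)))
-32128/w(66 - 34) = -32128*(20 + 3*(66 - 34))/(-7 - (66 - 34)) = -32128*(20 + 3*32)/(-7 - 1*32) = -32128*(20 + 96)/(-7 - 32) = -32128/(-39/116) = -32128*(-116/39) = 3726848/39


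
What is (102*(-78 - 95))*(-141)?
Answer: 2488086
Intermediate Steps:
(102*(-78 - 95))*(-141) = (102*(-173))*(-141) = -17646*(-141) = 2488086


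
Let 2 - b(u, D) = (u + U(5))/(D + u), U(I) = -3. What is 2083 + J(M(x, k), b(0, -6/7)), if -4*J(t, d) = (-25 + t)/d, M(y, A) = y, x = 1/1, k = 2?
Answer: 2079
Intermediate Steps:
x = 1 (x = 1*1 = 1)
b(u, D) = 2 - (-3 + u)/(D + u) (b(u, D) = 2 - (u - 3)/(D + u) = 2 - (-3 + u)/(D + u))
J(t, d) = -(-25 + t)/(4*d)
2083 + J(M(x, k), b(0, -6/7)) = 2083 + (25 - 1*1)/(4*(((3 + 0 + 2*(-6/7))/(-6/7 + 0)))) = 2083 + (25 - 1)/(4*(((3 + 0 + 2*(-6*⅐))/(-6*⅐ + 0)))) = 2083 + (¼)*24/((3 + 0 + 2*(-6/7))/(-6/7 + 0)) = 2083 + (¼)*24/((3 + 0 - 12/7)/(-6/7)) = 2083 + (¼)*24/(-7/6*9/7) = 2083 + (¼)*24/(-3/2) = 2083 + (¼)*(-⅔)*24 = 2083 - 4 = 2079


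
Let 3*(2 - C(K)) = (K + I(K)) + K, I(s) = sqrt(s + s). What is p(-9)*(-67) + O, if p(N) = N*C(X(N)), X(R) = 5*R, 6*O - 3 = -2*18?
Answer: 38581/2 - 603*I*sqrt(10) ≈ 19291.0 - 1906.9*I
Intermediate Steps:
O = -11/2 (O = 1/2 + (-2*18)/6 = 1/2 + (1/6)*(-36) = 1/2 - 6 = -11/2 ≈ -5.5000)
I(s) = sqrt(2)*sqrt(s) (I(s) = sqrt(2*s) = sqrt(2)*sqrt(s))
C(K) = 2 - 2*K/3 - sqrt(2)*sqrt(K)/3 (C(K) = 2 - ((K + sqrt(2)*sqrt(K)) + K)/3 = 2 - (2*K + sqrt(2)*sqrt(K))/3 = 2 + (-2*K/3 - sqrt(2)*sqrt(K)/3) = 2 - 2*K/3 - sqrt(2)*sqrt(K)/3)
p(N) = N*(2 - 10*N/3 - sqrt(10)*sqrt(N)/3) (p(N) = N*(2 - 10*N/3 - sqrt(2)*sqrt(5*N)/3) = N*(2 - 10*N/3 - sqrt(2)*sqrt(5)*sqrt(N)/3) = N*(2 - 10*N/3 - sqrt(10)*sqrt(N)/3))
p(-9)*(-67) + O = -1/3*(-9)*(-6 + 10*(-9) + sqrt(10)*sqrt(-9))*(-67) - 11/2 = -1/3*(-9)*(-6 - 90 + sqrt(10)*(3*I))*(-67) - 11/2 = -1/3*(-9)*(-6 - 90 + 3*I*sqrt(10))*(-67) - 11/2 = -1/3*(-9)*(-96 + 3*I*sqrt(10))*(-67) - 11/2 = (-288 + 9*I*sqrt(10))*(-67) - 11/2 = (19296 - 603*I*sqrt(10)) - 11/2 = 38581/2 - 603*I*sqrt(10)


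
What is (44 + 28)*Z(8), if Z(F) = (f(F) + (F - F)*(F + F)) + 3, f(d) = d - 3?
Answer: 576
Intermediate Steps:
f(d) = -3 + d
Z(F) = F (Z(F) = ((-3 + F) + (F - F)*(F + F)) + 3 = ((-3 + F) + 0*(2*F)) + 3 = ((-3 + F) + 0) + 3 = (-3 + F) + 3 = F)
(44 + 28)*Z(8) = (44 + 28)*8 = 72*8 = 576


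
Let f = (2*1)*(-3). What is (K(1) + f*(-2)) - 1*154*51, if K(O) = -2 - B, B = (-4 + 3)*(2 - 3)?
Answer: -7845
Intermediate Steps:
B = 1 (B = -1*(-1) = 1)
K(O) = -3 (K(O) = -2 - 1*1 = -2 - 1 = -3)
f = -6 (f = 2*(-3) = -6)
(K(1) + f*(-2)) - 1*154*51 = (-3 - 6*(-2)) - 1*154*51 = (-3 + 12) - 154*51 = 9 - 7854 = -7845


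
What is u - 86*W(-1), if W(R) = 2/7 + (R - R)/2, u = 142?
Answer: 822/7 ≈ 117.43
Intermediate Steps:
W(R) = 2/7 (W(R) = 2*(1/7) + 0*(1/2) = 2/7 + 0 = 2/7)
u - 86*W(-1) = 142 - 86*2/7 = 142 - 172/7 = 822/7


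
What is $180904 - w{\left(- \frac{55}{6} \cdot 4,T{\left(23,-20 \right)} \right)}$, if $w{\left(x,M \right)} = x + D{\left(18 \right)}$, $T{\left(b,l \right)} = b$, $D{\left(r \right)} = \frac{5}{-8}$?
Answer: $\frac{4342591}{24} \approx 1.8094 \cdot 10^{5}$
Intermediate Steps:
$D{\left(r \right)} = - \frac{5}{8}$ ($D{\left(r \right)} = 5 \left(- \frac{1}{8}\right) = - \frac{5}{8}$)
$w{\left(x,M \right)} = - \frac{5}{8} + x$ ($w{\left(x,M \right)} = x - \frac{5}{8} = - \frac{5}{8} + x$)
$180904 - w{\left(- \frac{55}{6} \cdot 4,T{\left(23,-20 \right)} \right)} = 180904 - \left(- \frac{5}{8} + - \frac{55}{6} \cdot 4\right) = 180904 - \left(- \frac{5}{8} + \left(-55\right) \frac{1}{6} \cdot 4\right) = 180904 - \left(- \frac{5}{8} - \frac{110}{3}\right) = 180904 - - \frac{895}{24} = 180904 + \frac{895}{24} = \frac{4342591}{24}$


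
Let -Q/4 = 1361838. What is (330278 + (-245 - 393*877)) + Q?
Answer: -5461980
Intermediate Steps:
Q = -5447352 (Q = -4*1361838 = -5447352)
(330278 + (-245 - 393*877)) + Q = (330278 + (-245 - 393*877)) - 5447352 = (330278 + (-245 - 344661)) - 5447352 = (330278 - 344906) - 5447352 = -14628 - 5447352 = -5461980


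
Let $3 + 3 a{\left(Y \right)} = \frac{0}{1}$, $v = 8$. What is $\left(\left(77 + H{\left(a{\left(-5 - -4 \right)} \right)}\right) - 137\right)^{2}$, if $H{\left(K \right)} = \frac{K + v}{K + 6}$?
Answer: $\frac{85849}{25} \approx 3434.0$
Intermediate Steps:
$a{\left(Y \right)} = -1$ ($a{\left(Y \right)} = -1 + \frac{0 \cdot 1^{-1}}{3} = -1 + \frac{0 \cdot 1}{3} = -1 + \frac{1}{3} \cdot 0 = -1 + 0 = -1$)
$H{\left(K \right)} = \frac{8 + K}{6 + K}$ ($H{\left(K \right)} = \frac{K + 8}{K + 6} = \frac{8 + K}{6 + K}$)
$\left(\left(77 + H{\left(a{\left(-5 - -4 \right)} \right)}\right) - 137\right)^{2} = \left(\left(77 + \frac{8 - 1}{6 - 1}\right) - 137\right)^{2} = \left(\left(77 + \frac{1}{5} \cdot 7\right) - 137\right)^{2} = \left(\left(77 + \frac{7}{5}\right) - 137\right)^{2} = \left(\frac{392}{5} - 137\right)^{2} = \left(- \frac{293}{5}\right)^{2} = \frac{85849}{25}$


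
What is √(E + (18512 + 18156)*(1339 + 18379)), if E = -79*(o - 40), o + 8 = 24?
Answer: 4*√45188845 ≈ 26889.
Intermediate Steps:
o = 16 (o = -8 + 24 = 16)
E = 1896 (E = -79*(16 - 40) = -79*(-24) = 1896)
√(E + (18512 + 18156)*(1339 + 18379)) = √(1896 + (18512 + 18156)*(1339 + 18379)) = √(1896 + 36668*19718) = √(1896 + 723019624) = √723021520 = 4*√45188845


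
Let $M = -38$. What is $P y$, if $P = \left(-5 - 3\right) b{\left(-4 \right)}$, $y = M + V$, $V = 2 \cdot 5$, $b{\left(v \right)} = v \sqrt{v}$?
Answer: $- 1792 i \approx - 1792.0 i$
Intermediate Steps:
$b{\left(v \right)} = v^{\frac{3}{2}}$
$V = 10$
$y = -28$ ($y = -38 + 10 = -28$)
$P = 64 i$ ($P = \left(-5 - 3\right) \left(-4\right)^{\frac{3}{2}} = - 8 \left(- 8 i\right) = 64 i \approx 64.0 i$)
$P y = 64 i \left(-28\right) = - 1792 i$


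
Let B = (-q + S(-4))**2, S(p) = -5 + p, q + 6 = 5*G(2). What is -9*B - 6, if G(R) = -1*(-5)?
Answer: -7062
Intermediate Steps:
G(R) = 5
q = 19 (q = -6 + 5*5 = -6 + 25 = 19)
B = 784 (B = (-1*19 + (-5 - 4))**2 = (-19 - 9)**2 = (-28)**2 = 784)
-9*B - 6 = -9*784 - 6 = -7056 - 6 = -7062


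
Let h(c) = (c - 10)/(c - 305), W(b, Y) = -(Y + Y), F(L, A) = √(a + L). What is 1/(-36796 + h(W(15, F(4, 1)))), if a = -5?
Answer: -342309203/12595598196100 - 59*I/12595598196100 ≈ -2.7177e-5 - 4.6842e-12*I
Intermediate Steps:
F(L, A) = √(-5 + L)
W(b, Y) = -2*Y
h(c) = (-10 + c)/(-305 + c)
1/(-36796 + h(W(15, F(4, 1)))) = 1/(-36796 + (-10 - 2*√(-5 + 4))/(-305 - 2*√(-5 + 4))) = 1/(-36796 + (-10 - 2*I)/(-305 - 2*I)) = 1/(-36796 + ((-305 + 2*I)/93029)*(-10 - 2*I)) = 1/(-36796 + (-305 + 2*I)*(-10 - 2*I)/93029)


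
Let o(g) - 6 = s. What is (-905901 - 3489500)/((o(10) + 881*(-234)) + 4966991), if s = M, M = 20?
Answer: -4395401/4760863 ≈ -0.92324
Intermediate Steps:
s = 20
o(g) = 26 (o(g) = 6 + 20 = 26)
(-905901 - 3489500)/((o(10) + 881*(-234)) + 4966991) = (-905901 - 3489500)/((26 + 881*(-234)) + 4966991) = -4395401/((26 - 206154) + 4966991) = -4395401/(-206128 + 4966991) = -4395401/4760863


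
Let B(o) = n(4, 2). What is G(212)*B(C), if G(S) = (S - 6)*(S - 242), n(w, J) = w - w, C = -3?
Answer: 0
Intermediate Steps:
n(w, J) = 0
G(S) = (-242 + S)*(-6 + S) (G(S) = (-6 + S)*(-242 + S) = (-242 + S)*(-6 + S))
B(o) = 0
G(212)*B(C) = (1452 + 212**2 - 248*212)*0 = (1452 + 44944 - 52576)*0 = -6180*0 = 0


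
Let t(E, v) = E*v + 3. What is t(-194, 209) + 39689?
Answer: -854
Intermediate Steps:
t(E, v) = 3 + E*v
t(-194, 209) + 39689 = (3 - 194*209) + 39689 = (3 - 40546) + 39689 = -40543 + 39689 = -854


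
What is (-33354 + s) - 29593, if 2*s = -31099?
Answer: -156993/2 ≈ -78497.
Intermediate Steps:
s = -31099/2 (s = (½)*(-31099) = -31099/2 ≈ -15550.)
(-33354 + s) - 29593 = (-33354 - 31099/2) - 29593 = -97807/2 - 29593 = -156993/2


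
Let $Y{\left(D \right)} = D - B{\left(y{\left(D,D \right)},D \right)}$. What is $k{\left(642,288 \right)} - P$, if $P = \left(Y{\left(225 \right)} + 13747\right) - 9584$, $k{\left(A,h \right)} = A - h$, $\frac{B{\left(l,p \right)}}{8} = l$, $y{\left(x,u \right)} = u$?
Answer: $-2234$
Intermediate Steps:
$B{\left(l,p \right)} = 8 l$
$Y{\left(D \right)} = - 7 D$ ($Y{\left(D \right)} = D - 8 D = - 7 D$)
$P = 2588$ ($P = \left(\left(-7\right) 225 + 13747\right) - 9584 = \left(-1575 + 13747\right) - 9584 = 12172 - 9584 = 2588$)
$k{\left(642,288 \right)} - P = \left(642 - 288\right) - 2588 = 354 - 2588 = -2234$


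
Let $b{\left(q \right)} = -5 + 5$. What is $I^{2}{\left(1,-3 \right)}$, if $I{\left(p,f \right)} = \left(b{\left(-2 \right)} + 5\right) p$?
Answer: $25$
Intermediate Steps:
$b{\left(q \right)} = 0$
$I{\left(p,f \right)} = 5 p$ ($I{\left(p,f \right)} = \left(0 + 5\right) p = 5 p$)
$I^{2}{\left(1,-3 \right)} = \left(5 \cdot 1\right)^{2} = 5^{2} = 25$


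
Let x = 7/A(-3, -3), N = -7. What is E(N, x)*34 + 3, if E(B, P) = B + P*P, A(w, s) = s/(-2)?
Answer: 4549/9 ≈ 505.44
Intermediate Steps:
A(w, s) = -s/2 (A(w, s) = s*(-½) = -s/2)
x = 14/3 (x = 7/((-½*(-3))) = 7/(3/2) = 7*(⅔) = 14/3 ≈ 4.6667)
E(B, P) = B + P²
E(N, x)*34 + 3 = (-7 + (14/3)²)*34 + 3 = (-7 + 196/9)*34 + 3 = (133/9)*34 + 3 = 4522/9 + 3 = 4549/9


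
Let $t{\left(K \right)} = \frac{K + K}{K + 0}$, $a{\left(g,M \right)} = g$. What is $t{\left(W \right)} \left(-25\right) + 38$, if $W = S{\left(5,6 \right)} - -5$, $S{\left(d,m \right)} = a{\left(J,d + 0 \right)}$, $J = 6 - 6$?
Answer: $-12$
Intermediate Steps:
$J = 0$ ($J = 6 - 6 = 0$)
$S{\left(d,m \right)} = 0$
$W = 5$ ($W = 0 - -5 = 0 + 5 = 5$)
$t{\left(K \right)} = 2$ ($t{\left(K \right)} = \frac{2 K}{K} = 2$)
$t{\left(W \right)} \left(-25\right) + 38 = 2 \left(-25\right) + 38 = -50 + 38 = -12$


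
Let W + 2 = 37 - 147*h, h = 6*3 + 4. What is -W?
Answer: 3199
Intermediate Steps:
h = 22 (h = 18 + 4 = 22)
W = -3199 (W = -2 + (37 - 147*22) = -2 + (37 - 3234) = -2 - 3197 = -3199)
-W = -1*(-3199) = 3199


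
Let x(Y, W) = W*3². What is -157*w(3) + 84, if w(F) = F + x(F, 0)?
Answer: -387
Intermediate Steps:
x(Y, W) = 9*W (x(Y, W) = W*9 = 9*W)
w(F) = F (w(F) = F + 9*0 = F + 0 = F)
-157*w(3) + 84 = -157*3 + 84 = -471 + 84 = -387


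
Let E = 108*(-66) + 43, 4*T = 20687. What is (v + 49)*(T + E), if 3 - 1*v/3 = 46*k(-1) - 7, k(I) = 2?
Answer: 1507641/4 ≈ 3.7691e+5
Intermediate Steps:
T = 20687/4 (T = (¼)*20687 = 20687/4 ≈ 5171.8)
v = -246 (v = 9 - 3*(46*2 - 7) = 9 - 3*(92 - 7) = 9 - 3*85 = 9 - 255 = -246)
E = -7085 (E = -7128 + 43 = -7085)
(v + 49)*(T + E) = (-246 + 49)*(20687/4 - 7085) = -197*(-7653/4) = 1507641/4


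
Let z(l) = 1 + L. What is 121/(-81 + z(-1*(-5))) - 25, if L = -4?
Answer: -2221/84 ≈ -26.440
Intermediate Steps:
z(l) = -3 (z(l) = 1 - 4 = -3)
121/(-81 + z(-1*(-5))) - 25 = 121/(-81 - 3) - 25 = 121/(-84) - 25 = 121*(-1/84) - 25 = -121/84 - 25 = -2221/84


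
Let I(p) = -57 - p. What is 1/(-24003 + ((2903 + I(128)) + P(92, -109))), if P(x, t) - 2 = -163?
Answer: -1/21446 ≈ -4.6629e-5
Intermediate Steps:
P(x, t) = -161 (P(x, t) = 2 - 163 = -161)
1/(-24003 + ((2903 + I(128)) + P(92, -109))) = 1/(-24003 + ((2903 + (-57 - 1*128)) - 161)) = 1/(-24003 + ((2903 + (-57 - 128)) - 161)) = 1/(-24003 + ((2903 - 185) - 161)) = 1/(-24003 + (2718 - 161)) = 1/(-24003 + 2557) = 1/(-21446) = -1/21446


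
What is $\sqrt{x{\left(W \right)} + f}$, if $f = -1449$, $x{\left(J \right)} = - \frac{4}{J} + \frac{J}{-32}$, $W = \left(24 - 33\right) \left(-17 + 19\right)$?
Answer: $\frac{i \sqrt{208543}}{12} \approx 38.055 i$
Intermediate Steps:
$W = -18$ ($W = \left(-9\right) 2 = -18$)
$x{\left(J \right)} = - \frac{4}{J} - \frac{J}{32}$ ($x{\left(J \right)} = - \frac{4}{J} + J \left(- \frac{1}{32}\right) = - \frac{4}{J} - \frac{J}{32}$)
$\sqrt{x{\left(W \right)} + f} = \sqrt{\left(- \frac{4}{-18} - - \frac{9}{16}\right) - 1449} = \sqrt{\left(\left(-4\right) \left(- \frac{1}{18}\right) + \frac{9}{16}\right) - 1449} = \sqrt{\left(\frac{2}{9} + \frac{9}{16}\right) - 1449} = \sqrt{\frac{113}{144} - 1449} = \sqrt{- \frac{208543}{144}} = \frac{i \sqrt{208543}}{12}$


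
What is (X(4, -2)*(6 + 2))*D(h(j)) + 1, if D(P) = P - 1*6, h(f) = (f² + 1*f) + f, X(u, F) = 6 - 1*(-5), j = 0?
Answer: -527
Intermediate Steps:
X(u, F) = 11 (X(u, F) = 6 + 5 = 11)
h(f) = f² + 2*f (h(f) = (f² + f) + f = (f + f²) + f = f² + 2*f)
D(P) = -6 + P (D(P) = P - 6 = -6 + P)
(X(4, -2)*(6 + 2))*D(h(j)) + 1 = (11*(6 + 2))*(-6 + 0*(2 + 0)) + 1 = (11*8)*(-6 + 0*2) + 1 = 88*(-6 + 0) + 1 = 88*(-6) + 1 = -528 + 1 = -527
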